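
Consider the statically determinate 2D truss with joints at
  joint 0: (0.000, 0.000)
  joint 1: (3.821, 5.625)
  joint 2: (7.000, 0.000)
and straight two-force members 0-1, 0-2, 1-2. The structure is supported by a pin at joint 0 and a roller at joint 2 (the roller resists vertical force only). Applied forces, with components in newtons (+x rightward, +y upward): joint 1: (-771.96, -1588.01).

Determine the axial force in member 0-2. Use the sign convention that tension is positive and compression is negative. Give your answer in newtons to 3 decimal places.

139.312

N=3 nodes, M=3 members, R=3 reactions → 2N=6, M+R=6
member 0 (0-1): L=6.8000, (cx,cy)=(0.5619,0.8272)
member 1 (0-2): L=7.0000, (cx,cy)=(1.0000,0.0000)
member 2 (1-2): L=6.4612, (cx,cy)=(0.4920,-0.8706)
solve A·x = −loads:
  F[0-1] = -1621.7463 N (compression)
  F[0-2] = +139.3117 N (tension)
  F[1-2] = -283.1445 N (compression)
  Rx@0 = +771.9600 N
  Ry@0 = +1341.5084 N
  Ry@2 = +246.5016 N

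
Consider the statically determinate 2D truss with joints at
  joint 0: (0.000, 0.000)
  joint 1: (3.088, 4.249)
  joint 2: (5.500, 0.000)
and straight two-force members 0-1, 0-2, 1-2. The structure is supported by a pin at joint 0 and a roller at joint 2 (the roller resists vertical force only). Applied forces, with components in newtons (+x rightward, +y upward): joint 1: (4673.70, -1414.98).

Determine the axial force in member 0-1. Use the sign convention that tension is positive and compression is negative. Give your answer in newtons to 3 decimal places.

N=3 nodes, M=3 members, R=3 reactions → 2N=6, M+R=6
member 0 (0-1): L=5.2526, (cx,cy)=(0.5879,0.8089)
member 1 (0-2): L=5.5000, (cx,cy)=(1.0000,0.0000)
member 2 (1-2): L=4.8859, (cx,cy)=(0.4937,-0.8697)
solve A·x = −loads:
  F[0-1] = +3696.3634 N (tension)
  F[0-2] = +2500.6080 N (tension)
  F[1-2] = -5065.3610 N (compression)
  Rx@0 = -4673.7000 N
  Ry@0 = -2990.1126 N
  Ry@2 = +4405.0926 N

3696.363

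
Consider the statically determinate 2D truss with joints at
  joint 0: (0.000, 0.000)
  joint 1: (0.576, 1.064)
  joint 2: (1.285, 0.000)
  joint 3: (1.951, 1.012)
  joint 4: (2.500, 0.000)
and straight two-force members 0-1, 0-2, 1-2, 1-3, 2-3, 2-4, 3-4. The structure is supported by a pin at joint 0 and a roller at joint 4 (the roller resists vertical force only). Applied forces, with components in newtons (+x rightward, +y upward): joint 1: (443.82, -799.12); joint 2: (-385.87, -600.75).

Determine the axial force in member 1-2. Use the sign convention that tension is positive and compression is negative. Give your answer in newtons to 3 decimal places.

-61.091

N=5 nodes, M=7 members, R=3 reactions → 2N=10, M+R=10
member 0 (0-1): L=1.2099, (cx,cy)=(0.4761,0.8794)
member 1 (0-2): L=1.2850, (cx,cy)=(1.0000,0.0000)
member 2 (1-2): L=1.2786, (cx,cy)=(0.5545,-0.8322)
member 3 (1-3): L=1.3760, (cx,cy)=(0.9993,-0.0378)
member 4 (2-3): L=1.2115, (cx,cy)=(0.5497,0.8353)
member 5 (2-4): L=1.2150, (cx,cy)=(1.0000,0.0000)
member 6 (3-4): L=1.1513, (cx,cy)=(0.4768,-0.8790)
solve A·x = −loads:
  F[0-1] = -816.5471 N (compression)
  F[0-2] = +446.6837 N (tension)
  F[1-2] = -61.0908 N (compression)
  F[1-3] = -799.2485 N (compression)
  F[2-3] = +780.0298 N (tension)
  F[2-4] = +369.8657 N (tension)
  F[3-4] = -775.6557 N (compression)
  Rx@0 = -57.9500 N
  Ry@0 = +718.0775 N
  Ry@4 = +681.7925 N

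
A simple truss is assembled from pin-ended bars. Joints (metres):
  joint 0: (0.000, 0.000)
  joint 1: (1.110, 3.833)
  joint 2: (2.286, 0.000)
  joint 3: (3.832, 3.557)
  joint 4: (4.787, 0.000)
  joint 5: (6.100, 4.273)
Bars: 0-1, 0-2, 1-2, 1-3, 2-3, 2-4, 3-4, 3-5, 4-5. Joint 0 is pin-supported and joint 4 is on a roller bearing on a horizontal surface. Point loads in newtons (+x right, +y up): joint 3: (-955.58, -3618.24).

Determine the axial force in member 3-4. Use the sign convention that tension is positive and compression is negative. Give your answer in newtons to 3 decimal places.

N=6 nodes, M=9 members, R=3 reactions → 2N=12, M+R=12
member 0 (0-1): L=3.9905, (cx,cy)=(0.2782,0.9605)
member 1 (0-2): L=2.2860, (cx,cy)=(1.0000,0.0000)
member 2 (1-2): L=4.0093, (cx,cy)=(0.2933,-0.9560)
member 3 (1-3): L=2.7360, (cx,cy)=(0.9949,-0.1009)
member 4 (2-3): L=3.8784, (cx,cy)=(0.3986,0.9171)
member 5 (2-4): L=2.5010, (cx,cy)=(1.0000,0.0000)
member 6 (3-4): L=3.6830, (cx,cy)=(0.2593,-0.9658)
member 7 (3-5): L=2.3783, (cx,cy)=(0.9536,0.3011)
member 8 (4-5): L=4.4702, (cx,cy)=(0.2937,0.9559)
solve A·x = −loads:
  F[0-1] = -1490.7136 N (compression)
  F[0-2] = -540.9208 N (compression)
  F[1-2] = +1591.2405 N (tension)
  F[1-3] = -885.9125 N (compression)
  F[2-3] = -1658.7280 N (compression)
  F[2-4] = +587.0037 N (tension)
  F[3-4] = -2263.7881 N (compression)
  F[3-5] = +0.0000 N (tension)
  F[4-5] = +0.0000 N (tension)
  Rx@0 = +955.5800 N
  Ry@0 = +1431.8816 N
  Ry@4 = +2186.3584 N

-2263.788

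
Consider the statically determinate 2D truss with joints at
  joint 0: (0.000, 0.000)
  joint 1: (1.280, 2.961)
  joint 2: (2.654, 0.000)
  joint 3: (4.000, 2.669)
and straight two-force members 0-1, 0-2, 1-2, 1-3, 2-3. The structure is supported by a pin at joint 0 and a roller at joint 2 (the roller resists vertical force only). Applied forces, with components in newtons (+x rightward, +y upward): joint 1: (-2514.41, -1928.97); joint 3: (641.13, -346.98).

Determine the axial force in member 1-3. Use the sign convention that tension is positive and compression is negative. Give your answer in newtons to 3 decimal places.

778.649

N=4 nodes, M=5 members, R=3 reactions → 2N=8, M+R=8
member 0 (0-1): L=3.2258, (cx,cy)=(0.3968,0.9179)
member 1 (0-2): L=2.6540, (cx,cy)=(1.0000,0.0000)
member 2 (1-2): L=3.2643, (cx,cy)=(0.4209,-0.9071)
member 3 (1-3): L=2.7356, (cx,cy)=(0.9943,-0.1067)
member 4 (2-3): L=2.9892, (cx,cy)=(0.4503,0.8929)
solve A·x = −loads:
  F[0-1] = -3249.9855 N (compression)
  F[0-2] = -583.6916 N (compression)
  F[1-2] = +1070.5563 N (tension)
  F[1-3] = +778.6490 N (tension)
  F[2-3] = -295.5228 N (compression)
  Rx@0 = +1873.2800 N
  Ry@0 = +2983.1808 N
  Ry@2 = -707.2308 N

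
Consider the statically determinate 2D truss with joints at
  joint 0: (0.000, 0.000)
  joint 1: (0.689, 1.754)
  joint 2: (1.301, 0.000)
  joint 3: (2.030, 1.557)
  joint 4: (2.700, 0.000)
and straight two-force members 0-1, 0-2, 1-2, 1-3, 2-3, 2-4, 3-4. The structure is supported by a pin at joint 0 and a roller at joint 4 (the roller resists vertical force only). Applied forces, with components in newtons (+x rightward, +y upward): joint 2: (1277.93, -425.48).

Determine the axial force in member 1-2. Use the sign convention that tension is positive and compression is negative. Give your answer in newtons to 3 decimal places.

N=5 nodes, M=7 members, R=3 reactions → 2N=10, M+R=10
member 0 (0-1): L=1.8845, (cx,cy)=(0.3656,0.9308)
member 1 (0-2): L=1.3010, (cx,cy)=(1.0000,0.0000)
member 2 (1-2): L=1.8577, (cx,cy)=(0.3294,-0.9442)
member 3 (1-3): L=1.3554, (cx,cy)=(0.9894,-0.1453)
member 4 (2-3): L=1.7192, (cx,cy)=(0.4240,0.9056)
member 5 (2-4): L=1.3990, (cx,cy)=(1.0000,0.0000)
member 6 (3-4): L=1.6950, (cx,cy)=(0.3953,-0.9186)
solve A·x = −loads:
  F[0-1] = -236.8609 N (compression)
  F[0-2] = +1364.5310 N (tension)
  F[1-2] = +260.3136 N (tension)
  F[1-3] = -174.2084 N (compression)
  F[2-3] = +198.4193 N (tension)
  F[2-4] = +88.2224 N (tension)
  F[3-4] = -223.1943 N (compression)
  Rx@0 = -1277.9300 N
  Ry@0 = +220.4617 N
  Ry@4 = +205.0183 N

260.314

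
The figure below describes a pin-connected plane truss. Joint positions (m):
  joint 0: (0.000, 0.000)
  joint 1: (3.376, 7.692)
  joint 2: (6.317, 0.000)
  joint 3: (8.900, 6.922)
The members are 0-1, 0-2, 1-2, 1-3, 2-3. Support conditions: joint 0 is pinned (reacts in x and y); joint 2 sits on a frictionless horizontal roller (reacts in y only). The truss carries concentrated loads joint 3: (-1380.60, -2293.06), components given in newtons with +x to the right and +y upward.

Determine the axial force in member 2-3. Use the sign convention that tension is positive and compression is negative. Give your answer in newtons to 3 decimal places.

-2521.747

N=4 nodes, M=5 members, R=3 reactions → 2N=8, M+R=8
member 0 (0-1): L=8.4003, (cx,cy)=(0.4019,0.9157)
member 1 (0-2): L=6.3170, (cx,cy)=(1.0000,0.0000)
member 2 (1-2): L=8.2351, (cx,cy)=(0.3571,-0.9341)
member 3 (1-3): L=5.5774, (cx,cy)=(0.9904,-0.1381)
member 4 (2-3): L=7.3882, (cx,cy)=(0.3496,0.9369)
solve A·x = −loads:
  F[0-1] = -628.1625 N (compression)
  F[0-2] = -1128.1461 N (compression)
  F[1-2] = +690.2733 N (tension)
  F[1-3] = -503.7963 N (compression)
  F[2-3] = -2521.7466 N (compression)
  Rx@0 = +1380.6000 N
  Ry@0 = +575.2001 N
  Ry@2 = +1717.8599 N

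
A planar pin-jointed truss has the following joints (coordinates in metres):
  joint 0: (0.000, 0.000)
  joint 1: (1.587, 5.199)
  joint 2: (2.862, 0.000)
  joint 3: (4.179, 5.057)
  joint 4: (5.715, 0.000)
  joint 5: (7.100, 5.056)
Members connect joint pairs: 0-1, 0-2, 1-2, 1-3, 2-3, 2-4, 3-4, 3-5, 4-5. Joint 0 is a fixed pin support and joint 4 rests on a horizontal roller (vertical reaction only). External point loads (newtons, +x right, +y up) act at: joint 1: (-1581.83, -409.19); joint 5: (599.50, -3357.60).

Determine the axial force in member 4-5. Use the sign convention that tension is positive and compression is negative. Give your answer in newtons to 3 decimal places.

N=6 nodes, M=9 members, R=3 reactions → 2N=12, M+R=12
member 0 (0-1): L=5.4358, (cx,cy)=(0.2920,0.9564)
member 1 (0-2): L=2.8620, (cx,cy)=(1.0000,0.0000)
member 2 (1-2): L=5.3531, (cx,cy)=(0.2382,-0.9712)
member 3 (1-3): L=2.5959, (cx,cy)=(0.9985,-0.0547)
member 4 (2-3): L=5.2257, (cx,cy)=(0.2520,0.9677)
member 5 (2-4): L=2.8530, (cx,cy)=(1.0000,0.0000)
member 6 (3-4): L=5.2851, (cx,cy)=(0.2906,-0.9568)
member 7 (3-5): L=2.9210, (cx,cy)=(1.0000,-0.0003)
member 8 (4-5): L=5.2423, (cx,cy)=(0.2642,0.9645)
solve A·x = −loads:
  F[0-1] = -408.2906 N (compression)
  F[0-2] = -863.1287 N (compression)
  F[1-2] = -103.1297 N (compression)
  F[1-3] = +1489.4223 N (tension)
  F[2-3] = +103.5026 N (tension)
  F[2-4] = -913.7775 N (compression)
  F[3-4] = -20.0739 N (compression)
  F[3-5] = +1519.1116 N (tension)
  F[4-5] = -3480.7572 N (compression)
  Rx@0 = +982.3300 N
  Ry@0 = +390.5026 N
  Ry@4 = +3376.2874 N

-3480.757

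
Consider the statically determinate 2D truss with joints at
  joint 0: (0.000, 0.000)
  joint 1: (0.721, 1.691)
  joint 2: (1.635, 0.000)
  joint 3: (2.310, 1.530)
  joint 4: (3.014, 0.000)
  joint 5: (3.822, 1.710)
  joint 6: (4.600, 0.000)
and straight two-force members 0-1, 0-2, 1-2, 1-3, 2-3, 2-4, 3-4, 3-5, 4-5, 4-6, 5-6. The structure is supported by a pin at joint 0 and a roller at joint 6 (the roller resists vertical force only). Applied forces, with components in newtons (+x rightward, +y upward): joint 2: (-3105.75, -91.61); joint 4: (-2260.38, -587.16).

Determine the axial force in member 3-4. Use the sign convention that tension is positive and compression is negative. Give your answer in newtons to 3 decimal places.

N=7 nodes, M=11 members, R=3 reactions → 2N=14, M+R=14
member 0 (0-1): L=1.8383, (cx,cy)=(0.3922,0.9199)
member 1 (0-2): L=1.6350, (cx,cy)=(1.0000,0.0000)
member 2 (1-2): L=1.9222, (cx,cy)=(0.4755,-0.8797)
member 3 (1-3): L=1.5971, (cx,cy)=(0.9949,-0.1008)
member 4 (2-3): L=1.6723, (cx,cy)=(0.4036,0.9149)
member 5 (2-4): L=1.3790, (cx,cy)=(1.0000,0.0000)
member 6 (3-4): L=1.6842, (cx,cy)=(0.4180,-0.9084)
member 7 (3-5): L=1.5227, (cx,cy)=(0.9930,0.1182)
member 8 (4-5): L=1.8913, (cx,cy)=(0.4272,0.9041)
member 9 (4-6): L=1.5860, (cx,cy)=(1.0000,0.0000)
member 10 (5-6): L=1.8787, (cx,cy)=(0.4141,-0.9102)
solve A·x = −loads:
  F[0-1] = -284.2682 N (compression)
  F[0-2] = -5254.6367 N (compression)
  F[1-2] = +328.0513 N (tension)
  F[1-3] = -268.8496 N (compression)
  F[2-3] = -215.3010 N (compression)
  F[2-4] = -1905.9958 N (compression)
  F[3-4] = +133.2619 N (tension)
  F[3-5] = -412.9839 N (compression)
  F[4-5] = +515.5125 N (tension)
  F[4-6] = +189.8497 N (tension)
  F[5-6] = -458.4370 N (compression)
  Rx@0 = +5366.1300 N
  Ry@0 = +261.4912 N
  Ry@6 = +417.2788 N

133.262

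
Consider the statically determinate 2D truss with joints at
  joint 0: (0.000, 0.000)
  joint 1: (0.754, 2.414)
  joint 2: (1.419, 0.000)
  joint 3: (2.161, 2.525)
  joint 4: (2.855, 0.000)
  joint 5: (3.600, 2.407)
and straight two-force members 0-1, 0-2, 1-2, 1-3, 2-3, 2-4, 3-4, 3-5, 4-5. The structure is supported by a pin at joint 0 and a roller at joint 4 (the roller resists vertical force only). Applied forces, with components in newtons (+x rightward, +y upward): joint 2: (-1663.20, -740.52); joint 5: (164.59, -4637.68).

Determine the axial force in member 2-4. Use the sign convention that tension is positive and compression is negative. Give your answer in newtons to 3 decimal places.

-888.733

N=6 nodes, M=9 members, R=3 reactions → 2N=12, M+R=12
member 0 (0-1): L=2.5290, (cx,cy)=(0.2981,0.9545)
member 1 (0-2): L=1.4190, (cx,cy)=(1.0000,0.0000)
member 2 (1-2): L=2.5039, (cx,cy)=(0.2656,-0.9641)
member 3 (1-3): L=1.4114, (cx,cy)=(0.9969,0.0786)
member 4 (2-3): L=2.6318, (cx,cy)=(0.2819,0.9594)
member 5 (2-4): L=1.4360, (cx,cy)=(1.0000,0.0000)
member 6 (3-4): L=2.6186, (cx,cy)=(0.2650,-0.9642)
member 7 (3-5): L=1.4438, (cx,cy)=(0.9967,-0.0817)
member 8 (4-5): L=2.5197, (cx,cy)=(0.2957,0.9553)
solve A·x = −loads:
  F[0-1] = +1023.0049 N (tension)
  F[0-2] = -1803.6086 N (compression)
  F[1-2] = -966.8837 N (compression)
  F[1-3] = +563.5324 N (tension)
  F[2-3] = +1743.4073 N (tension)
  F[2-4] = -888.7332 N (compression)
  F[3-4] = -1913.3754 N (compression)
  F[3-5] = +1565.6498 N (tension)
  F[4-5] = -4720.7977 N (compression)
  Rx@0 = +1498.6100 N
  Ry@0 = -976.4809 N
  Ry@4 = +6354.6809 N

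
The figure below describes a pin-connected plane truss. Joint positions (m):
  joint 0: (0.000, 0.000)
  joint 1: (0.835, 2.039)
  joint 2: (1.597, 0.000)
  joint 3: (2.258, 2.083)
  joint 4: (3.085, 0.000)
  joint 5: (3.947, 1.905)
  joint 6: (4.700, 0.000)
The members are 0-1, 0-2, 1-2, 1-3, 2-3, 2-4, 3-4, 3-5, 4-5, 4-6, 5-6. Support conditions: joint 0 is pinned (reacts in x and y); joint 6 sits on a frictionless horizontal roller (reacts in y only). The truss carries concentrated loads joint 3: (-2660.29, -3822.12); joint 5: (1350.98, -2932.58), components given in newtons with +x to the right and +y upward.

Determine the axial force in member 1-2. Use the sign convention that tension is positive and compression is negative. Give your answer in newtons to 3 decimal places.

N=7 nodes, M=11 members, R=3 reactions → 2N=14, M+R=14
member 0 (0-1): L=2.2033, (cx,cy)=(0.3790,0.9254)
member 1 (0-2): L=1.5970, (cx,cy)=(1.0000,0.0000)
member 2 (1-2): L=2.1767, (cx,cy)=(0.3501,-0.9367)
member 3 (1-3): L=1.4237, (cx,cy)=(0.9995,0.0309)
member 4 (2-3): L=2.1854, (cx,cy)=(0.3025,0.9532)
member 5 (2-4): L=1.4880, (cx,cy)=(1.0000,0.0000)
member 6 (3-4): L=2.2412, (cx,cy)=(0.3690,-0.9294)
member 7 (3-5): L=1.6984, (cx,cy)=(0.9945,-0.1048)
member 8 (4-5): L=2.0909, (cx,cy)=(0.4123,0.9111)
member 9 (4-6): L=1.6150, (cx,cy)=(1.0000,0.0000)
member 10 (5-6): L=2.0484, (cx,cy)=(0.3676,-0.9300)
solve A·x = −loads:
  F[0-1] = -3335.9852 N (compression)
  F[0-2] = -45.0764 N (compression)
  F[1-2] = +3216.7843 N (tension)
  F[1-3] = -2391.4627 N (compression)
  F[2-3] = -3161.3190 N (compression)
  F[2-4] = +2037.2049 N (tension)
  F[3-4] = -744.0974 N (compression)
  F[3-5] = -413.9292 N (compression)
  F[4-5] = +759.0910 N (tension)
  F[4-6] = +1449.6920 N (tension)
  F[5-6] = -3943.6672 N (compression)
  Rx@0 = +1309.3100 N
  Ry@0 = +3087.1525 N
  Ry@6 = +3667.5475 N

3216.784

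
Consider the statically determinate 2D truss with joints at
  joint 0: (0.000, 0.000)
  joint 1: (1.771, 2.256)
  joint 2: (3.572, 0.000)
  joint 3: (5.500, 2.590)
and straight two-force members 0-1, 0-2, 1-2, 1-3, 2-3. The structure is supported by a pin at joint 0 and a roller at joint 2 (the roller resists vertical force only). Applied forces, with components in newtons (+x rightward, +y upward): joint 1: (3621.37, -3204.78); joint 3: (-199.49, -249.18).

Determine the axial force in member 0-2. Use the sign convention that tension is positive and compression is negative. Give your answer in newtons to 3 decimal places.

2902.840

N=4 nodes, M=5 members, R=3 reactions → 2N=8, M+R=8
member 0 (0-1): L=2.8681, (cx,cy)=(0.6175,0.7866)
member 1 (0-2): L=3.5720, (cx,cy)=(1.0000,0.0000)
member 2 (1-2): L=2.8867, (cx,cy)=(0.6239,-0.7815)
member 3 (1-3): L=3.7439, (cx,cy)=(0.9960,0.0892)
member 4 (2-3): L=3.2288, (cx,cy)=(0.5971,0.8022)
solve A·x = −loads:
  F[0-1] = +840.5734 N (tension)
  F[0-2] = +2902.8405 N (tension)
  F[1-2] = -4948.5008 N (compression)
  F[1-3] = -15.0602 N (compression)
  F[2-3] = -308.9651 N (compression)
  Rx@0 = -3421.8800 N
  Ry@0 = -661.1819 N
  Ry@2 = +4115.1419 N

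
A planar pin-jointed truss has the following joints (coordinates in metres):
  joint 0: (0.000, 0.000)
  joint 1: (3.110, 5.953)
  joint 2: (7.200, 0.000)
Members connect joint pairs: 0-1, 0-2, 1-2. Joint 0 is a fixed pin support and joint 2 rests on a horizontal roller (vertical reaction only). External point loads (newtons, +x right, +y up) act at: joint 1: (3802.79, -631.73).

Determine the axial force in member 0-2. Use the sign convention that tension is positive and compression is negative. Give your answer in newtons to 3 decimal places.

N=3 nodes, M=3 members, R=3 reactions → 2N=6, M+R=6
member 0 (0-1): L=6.7164, (cx,cy)=(0.4630,0.8863)
member 1 (0-2): L=7.2000, (cx,cy)=(1.0000,0.0000)
member 2 (1-2): L=7.2226, (cx,cy)=(0.5663,-0.8242)
solve A·x = −loads:
  F[0-1] = +3142.5021 N (tension)
  F[0-2] = +2347.6725 N (tension)
  F[1-2] = -4145.8087 N (compression)
  Rx@0 = -3802.7900 N
  Ry@0 = -2785.3102 N
  Ry@2 = +3417.0402 N

2347.672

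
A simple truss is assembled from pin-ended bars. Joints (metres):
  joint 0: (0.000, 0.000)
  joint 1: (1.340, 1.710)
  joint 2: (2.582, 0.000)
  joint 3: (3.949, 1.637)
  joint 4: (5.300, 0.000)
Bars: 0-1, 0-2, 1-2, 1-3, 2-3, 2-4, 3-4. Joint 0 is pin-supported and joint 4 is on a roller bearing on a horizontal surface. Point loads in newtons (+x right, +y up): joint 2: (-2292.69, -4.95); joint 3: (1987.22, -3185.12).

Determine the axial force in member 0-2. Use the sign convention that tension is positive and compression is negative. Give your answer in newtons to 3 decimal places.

-148.231

N=5 nodes, M=7 members, R=3 reactions → 2N=10, M+R=10
member 0 (0-1): L=2.1725, (cx,cy)=(0.6168,0.7871)
member 1 (0-2): L=2.5820, (cx,cy)=(1.0000,0.0000)
member 2 (1-2): L=2.1134, (cx,cy)=(0.5877,-0.8091)
member 3 (1-3): L=2.6100, (cx,cy)=(0.9996,-0.0280)
member 4 (2-3): L=2.1327, (cx,cy)=(0.6410,0.7676)
member 5 (2-4): L=2.7180, (cx,cy)=(1.0000,0.0000)
member 6 (3-4): L=2.1225, (cx,cy)=(0.6365,-0.7713)
solve A·x = −loads:
  F[0-1] = -254.9243 N (compression)
  F[0-2] = -148.2315 N (compression)
  F[1-2] = +258.6914 N (tension)
  F[1-3] = -309.3835 N (compression)
  F[2-3] = -266.2415 N (compression)
  F[2-4] = +2467.1347 N (tension)
  F[3-4] = -3875.9973 N (compression)
  Rx@0 = +305.4700 N
  Ry@0 = +200.6551 N
  Ry@4 = +2989.4149 N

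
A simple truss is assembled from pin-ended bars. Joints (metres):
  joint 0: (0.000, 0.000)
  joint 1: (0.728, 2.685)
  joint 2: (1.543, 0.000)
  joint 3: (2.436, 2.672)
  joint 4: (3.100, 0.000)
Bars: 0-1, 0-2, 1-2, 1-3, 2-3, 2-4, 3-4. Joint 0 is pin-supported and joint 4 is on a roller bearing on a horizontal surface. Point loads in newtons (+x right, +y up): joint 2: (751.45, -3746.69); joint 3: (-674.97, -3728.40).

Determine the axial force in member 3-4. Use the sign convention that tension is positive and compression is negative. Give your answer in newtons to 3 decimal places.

-4341.038

N=5 nodes, M=7 members, R=3 reactions → 2N=10, M+R=10
member 0 (0-1): L=2.7819, (cx,cy)=(0.2617,0.9652)
member 1 (0-2): L=1.5430, (cx,cy)=(1.0000,0.0000)
member 2 (1-2): L=2.8060, (cx,cy)=(0.2905,-0.9569)
member 3 (1-3): L=1.7080, (cx,cy)=(1.0000,-0.0076)
member 4 (2-3): L=2.8173, (cx,cy)=(0.3170,0.9484)
member 5 (2-4): L=1.5570, (cx,cy)=(1.0000,0.0000)
member 6 (3-4): L=2.7533, (cx,cy)=(0.2412,-0.9705)
solve A·x = −loads:
  F[0-1] = -3379.9681 N (compression)
  F[0-2] = +960.9756 N (tension)
  F[1-2] = +3424.1019 N (tension)
  F[1-3] = -1879.0889 N (compression)
  F[2-3] = +495.7676 N (tension)
  F[2-4] = +1046.9195 N (tension)
  F[3-4] = -4341.0377 N (compression)
  Rx@0 = -76.4800 N
  Ry@0 = +3262.1851 N
  Ry@4 = +4212.9049 N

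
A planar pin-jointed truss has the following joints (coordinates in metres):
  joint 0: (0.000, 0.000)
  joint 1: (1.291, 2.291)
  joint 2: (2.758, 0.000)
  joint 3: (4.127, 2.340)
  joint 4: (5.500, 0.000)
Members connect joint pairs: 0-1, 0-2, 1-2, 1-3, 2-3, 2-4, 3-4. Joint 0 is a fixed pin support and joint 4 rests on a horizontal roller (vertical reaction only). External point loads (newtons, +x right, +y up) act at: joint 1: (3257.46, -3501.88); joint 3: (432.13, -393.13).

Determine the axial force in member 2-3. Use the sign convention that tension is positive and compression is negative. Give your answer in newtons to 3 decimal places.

N=5 nodes, M=7 members, R=3 reactions → 2N=10, M+R=10
member 0 (0-1): L=2.6297, (cx,cy)=(0.4909,0.8712)
member 1 (0-2): L=2.7580, (cx,cy)=(1.0000,0.0000)
member 2 (1-2): L=2.7204, (cx,cy)=(0.5393,-0.8421)
member 3 (1-3): L=2.8364, (cx,cy)=(0.9999,0.0173)
member 4 (2-3): L=2.7110, (cx,cy)=(0.5050,0.8631)
member 5 (2-4): L=2.7420, (cx,cy)=(1.0000,0.0000)
member 6 (3-4): L=2.7131, (cx,cy)=(0.5061,-0.8625)
solve A·x = −loads:
  F[0-1] = -1420.2269 N (compression)
  F[0-2] = +4386.8207 N (tension)
  F[1-2] = -2739.8857 N (compression)
  F[1-3] = -2477.5719 N (compression)
  F[2-3] = +2673.2516 N (tension)
  F[2-4] = +1559.4165 N (tension)
  F[3-4] = -3081.4277 N (compression)
  Rx@0 = -3689.5900 N
  Ry@0 = +1237.3010 N
  Ry@4 = +2657.7090 N

2673.252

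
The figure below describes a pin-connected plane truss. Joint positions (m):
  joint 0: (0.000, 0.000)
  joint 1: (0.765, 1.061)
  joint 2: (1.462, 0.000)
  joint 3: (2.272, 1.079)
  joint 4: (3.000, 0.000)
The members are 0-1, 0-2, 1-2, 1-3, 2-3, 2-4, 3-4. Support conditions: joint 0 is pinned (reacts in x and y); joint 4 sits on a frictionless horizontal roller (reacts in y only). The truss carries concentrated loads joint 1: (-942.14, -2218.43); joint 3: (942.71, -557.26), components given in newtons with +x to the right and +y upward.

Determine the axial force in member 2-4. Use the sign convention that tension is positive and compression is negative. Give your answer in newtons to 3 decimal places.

N=5 nodes, M=7 members, R=3 reactions → 2N=10, M+R=10
member 0 (0-1): L=1.3080, (cx,cy)=(0.5848,0.8111)
member 1 (0-2): L=1.4620, (cx,cy)=(1.0000,0.0000)
member 2 (1-2): L=1.2695, (cx,cy)=(0.5491,-0.8358)
member 3 (1-3): L=1.5071, (cx,cy)=(0.9999,0.0119)
member 4 (2-3): L=1.3492, (cx,cy)=(0.6004,0.7997)
member 5 (2-4): L=1.5380, (cx,cy)=(1.0000,0.0000)
member 6 (3-4): L=1.3016, (cx,cy)=(0.5593,-0.8290)
solve A·x = −loads:
  F[0-1] = -2197.0253 N (compression)
  F[0-2] = +1285.4967 N (tension)
  F[1-2] = -522.8532 N (compression)
  F[1-3] = -55.7170 N (compression)
  F[2-3] = +546.4255 N (tension)
  F[2-4] = +670.3734 N (tension)
  F[3-4] = -1198.5907 N (compression)
  Rx@0 = -0.5700 N
  Ry@0 = +1782.1009 N
  Ry@4 = +993.5891 N

670.373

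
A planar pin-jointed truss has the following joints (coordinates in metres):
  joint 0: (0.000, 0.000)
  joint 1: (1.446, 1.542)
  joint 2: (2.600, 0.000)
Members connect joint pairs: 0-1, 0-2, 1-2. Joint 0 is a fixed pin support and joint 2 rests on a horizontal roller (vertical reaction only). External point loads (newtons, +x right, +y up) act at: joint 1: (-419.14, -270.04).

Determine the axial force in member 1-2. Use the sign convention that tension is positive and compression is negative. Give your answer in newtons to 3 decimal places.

122.902

N=3 nodes, M=3 members, R=3 reactions → 2N=6, M+R=6
member 0 (0-1): L=2.1139, (cx,cy)=(0.6840,0.7294)
member 1 (0-2): L=2.6000, (cx,cy)=(1.0000,0.0000)
member 2 (1-2): L=1.9260, (cx,cy)=(0.5992,-0.8006)
solve A·x = −loads:
  F[0-1] = -505.0917 N (compression)
  F[0-2] = -73.6393 N (compression)
  F[1-2] = +122.9024 N (tension)
  Rx@0 = +419.1400 N
  Ry@0 = +368.4385 N
  Ry@2 = -98.3985 N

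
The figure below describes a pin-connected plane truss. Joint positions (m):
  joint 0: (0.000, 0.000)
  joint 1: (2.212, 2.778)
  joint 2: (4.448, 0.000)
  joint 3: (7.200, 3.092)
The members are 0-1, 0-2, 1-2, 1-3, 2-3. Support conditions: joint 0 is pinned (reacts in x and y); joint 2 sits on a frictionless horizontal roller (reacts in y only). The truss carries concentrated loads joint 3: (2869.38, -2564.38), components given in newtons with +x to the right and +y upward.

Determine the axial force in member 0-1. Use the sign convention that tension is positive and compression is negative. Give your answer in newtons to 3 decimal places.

4577.845

N=4 nodes, M=5 members, R=3 reactions → 2N=8, M+R=8
member 0 (0-1): L=3.5511, (cx,cy)=(0.6229,0.7823)
member 1 (0-2): L=4.4480, (cx,cy)=(1.0000,0.0000)
member 2 (1-2): L=3.5661, (cx,cy)=(0.6270,-0.7790)
member 3 (1-3): L=4.9979, (cx,cy)=(0.9980,0.0628)
member 4 (2-3): L=4.1393, (cx,cy)=(0.6648,0.7470)
solve A·x = −loads:
  F[0-1] = +4577.8447 N (tension)
  F[0-2] = +17.8056 N (tension)
  F[1-2] = -4156.1576 N (compression)
  F[1-3] = +5468.3618 N (tension)
  F[2-3] = -3892.9141 N (compression)
  Rx@0 = -2869.3800 N
  Ry@0 = -3581.2268 N
  Ry@2 = +6145.6068 N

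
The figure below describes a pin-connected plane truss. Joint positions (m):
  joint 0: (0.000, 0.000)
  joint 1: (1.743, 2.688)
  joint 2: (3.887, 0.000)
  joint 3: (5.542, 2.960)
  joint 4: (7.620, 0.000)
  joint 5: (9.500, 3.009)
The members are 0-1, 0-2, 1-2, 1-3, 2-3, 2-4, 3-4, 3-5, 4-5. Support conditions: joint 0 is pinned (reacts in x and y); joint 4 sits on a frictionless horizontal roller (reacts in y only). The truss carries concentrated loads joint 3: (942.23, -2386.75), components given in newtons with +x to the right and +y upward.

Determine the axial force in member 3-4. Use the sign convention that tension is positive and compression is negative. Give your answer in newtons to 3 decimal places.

N=6 nodes, M=9 members, R=3 reactions → 2N=12, M+R=12
member 0 (0-1): L=3.2037, (cx,cy)=(0.5441,0.8390)
member 1 (0-2): L=3.8870, (cx,cy)=(1.0000,0.0000)
member 2 (1-2): L=3.4383, (cx,cy)=(0.6236,-0.7818)
member 3 (1-3): L=3.8087, (cx,cy)=(0.9974,0.0714)
member 4 (2-3): L=3.3913, (cx,cy)=(0.4880,0.8728)
member 5 (2-4): L=3.7330, (cx,cy)=(1.0000,0.0000)
member 6 (3-4): L=3.6166, (cx,cy)=(0.5746,-0.8185)
member 7 (3-5): L=3.9583, (cx,cy)=(0.9999,0.0124)
member 8 (4-5): L=3.5480, (cx,cy)=(0.5299,0.8481)
solve A·x = −loads:
  F[0-1] = -339.5113 N (compression)
  F[0-2] = +1126.9467 N (tension)
  F[1-2] = +328.6930 N (tension)
  F[1-3] = -390.6738 N (compression)
  F[2-3] = -294.4027 N (compression)
  F[2-4] = +1475.5806 N (tension)
  F[3-4] = -2568.1242 N (compression)
  F[3-5] = +0.0000 N (tension)
  F[4-5] = +0.0000 N (tension)
  Rx@0 = -942.2300 N
  Ry@0 = +284.8643 N
  Ry@4 = +2101.8857 N

-2568.124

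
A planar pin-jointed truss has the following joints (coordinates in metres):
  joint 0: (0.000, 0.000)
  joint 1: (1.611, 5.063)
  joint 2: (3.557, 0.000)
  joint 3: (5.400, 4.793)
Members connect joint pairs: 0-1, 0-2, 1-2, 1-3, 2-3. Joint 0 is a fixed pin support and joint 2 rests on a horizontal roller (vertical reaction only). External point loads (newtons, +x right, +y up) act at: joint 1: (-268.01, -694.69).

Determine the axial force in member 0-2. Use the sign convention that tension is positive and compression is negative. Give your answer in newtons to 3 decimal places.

-25.695

N=4 nodes, M=5 members, R=3 reactions → 2N=8, M+R=8
member 0 (0-1): L=5.3131, (cx,cy)=(0.3032,0.9529)
member 1 (0-2): L=3.5570, (cx,cy)=(1.0000,0.0000)
member 2 (1-2): L=5.4241, (cx,cy)=(0.3588,-0.9334)
member 3 (1-3): L=3.7986, (cx,cy)=(0.9975,-0.0711)
member 4 (2-3): L=5.1351, (cx,cy)=(0.3589,0.9334)
solve A·x = −loads:
  F[0-1] = -799.1630 N (compression)
  F[0-2] = -25.6947 N (compression)
  F[1-2] = +71.6189 N (tension)
  F[1-3] = -0.0000 N (tension)
  F[2-3] = +0.0000 N (tension)
  Rx@0 = +268.0100 N
  Ry@0 = +761.5410 N
  Ry@2 = -66.8510 N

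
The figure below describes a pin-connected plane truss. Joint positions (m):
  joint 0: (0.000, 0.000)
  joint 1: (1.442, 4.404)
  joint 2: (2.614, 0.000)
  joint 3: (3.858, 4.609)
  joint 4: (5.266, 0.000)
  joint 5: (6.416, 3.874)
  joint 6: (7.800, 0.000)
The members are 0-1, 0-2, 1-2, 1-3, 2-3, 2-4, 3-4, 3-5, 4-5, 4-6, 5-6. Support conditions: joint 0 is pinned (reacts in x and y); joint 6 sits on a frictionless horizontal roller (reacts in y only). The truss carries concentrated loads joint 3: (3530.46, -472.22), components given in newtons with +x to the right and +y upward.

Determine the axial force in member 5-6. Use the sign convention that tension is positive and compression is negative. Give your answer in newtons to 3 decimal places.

-2463.295

N=7 nodes, M=11 members, R=3 reactions → 2N=14, M+R=14
member 0 (0-1): L=4.6341, (cx,cy)=(0.3112,0.9504)
member 1 (0-2): L=2.6140, (cx,cy)=(1.0000,0.0000)
member 2 (1-2): L=4.5573, (cx,cy)=(0.2572,-0.9664)
member 3 (1-3): L=2.4247, (cx,cy)=(0.9964,0.0845)
member 4 (2-3): L=4.7739, (cx,cy)=(0.2606,0.9655)
member 5 (2-4): L=2.6520, (cx,cy)=(1.0000,0.0000)
member 6 (3-4): L=4.8193, (cx,cy)=(0.2922,-0.9564)
member 7 (3-5): L=2.6615, (cx,cy)=(0.9611,-0.2762)
member 8 (4-5): L=4.0411, (cx,cy)=(0.2846,0.9587)
member 9 (4-6): L=2.5340, (cx,cy)=(1.0000,0.0000)
member 10 (5-6): L=4.1138, (cx,cy)=(0.3364,-0.9417)
solve A·x = −loads:
  F[0-1] = +1944.0008 N (tension)
  F[0-2] = +2925.5380 N (tension)
  F[1-2] = -1817.6302 N (compression)
  F[1-3] = +1076.2171 N (tension)
  F[2-3] = +1819.3513 N (tension)
  F[2-4] = +1984.0063 N (tension)
  F[3-4] = -2005.4922 N (compression)
  F[3-5] = -1454.6495 N (compression)
  F[4-5] = +2000.7143 N (tension)
  F[4-6] = +828.7234 N (tension)
  F[5-6] = -2463.2952 N (compression)
  Rx@0 = -3530.4600 N
  Ry@0 = -1847.4870 N
  Ry@6 = +2319.7070 N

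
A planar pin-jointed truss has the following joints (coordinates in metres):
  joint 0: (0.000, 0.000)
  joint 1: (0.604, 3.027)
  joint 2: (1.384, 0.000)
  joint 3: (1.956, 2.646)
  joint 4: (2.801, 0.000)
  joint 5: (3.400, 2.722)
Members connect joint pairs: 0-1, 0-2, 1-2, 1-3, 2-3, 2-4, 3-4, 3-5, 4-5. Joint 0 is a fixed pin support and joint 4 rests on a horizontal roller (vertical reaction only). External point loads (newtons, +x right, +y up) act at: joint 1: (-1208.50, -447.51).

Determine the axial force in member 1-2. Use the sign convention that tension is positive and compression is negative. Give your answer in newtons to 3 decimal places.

N=6 nodes, M=9 members, R=3 reactions → 2N=12, M+R=12
member 0 (0-1): L=3.0867, (cx,cy)=(0.1957,0.9807)
member 1 (0-2): L=1.3840, (cx,cy)=(1.0000,0.0000)
member 2 (1-2): L=3.1259, (cx,cy)=(0.2495,-0.9684)
member 3 (1-3): L=1.4047, (cx,cy)=(0.9625,-0.2712)
member 4 (2-3): L=2.7071, (cx,cy)=(0.2113,0.9774)
member 5 (2-4): L=1.4170, (cx,cy)=(1.0000,0.0000)
member 6 (3-4): L=2.7777, (cx,cy)=(0.3042,-0.9526)
member 7 (3-5): L=1.4460, (cx,cy)=(0.9986,0.0526)
member 8 (4-5): L=2.7871, (cx,cy)=(0.2149,0.9766)
solve A·x = −loads:
  F[0-1] = -1689.6839 N (compression)
  F[0-2] = -877.8627 N (compression)
  F[1-2] = +1071.3483 N (tension)
  F[1-3] = +634.3087 N (tension)
  F[2-3] = -1061.4228 N (compression)
  F[2-4] = -386.2565 N (compression)
  F[3-4] = +1269.6870 N (tension)
  F[3-5] = -0.0000 N (compression)
  F[4-5] = +0.0000 N (tension)
  Rx@0 = +1208.5000 N
  Ry@0 = +1657.0186 N
  Ry@4 = -1209.5086 N

1071.348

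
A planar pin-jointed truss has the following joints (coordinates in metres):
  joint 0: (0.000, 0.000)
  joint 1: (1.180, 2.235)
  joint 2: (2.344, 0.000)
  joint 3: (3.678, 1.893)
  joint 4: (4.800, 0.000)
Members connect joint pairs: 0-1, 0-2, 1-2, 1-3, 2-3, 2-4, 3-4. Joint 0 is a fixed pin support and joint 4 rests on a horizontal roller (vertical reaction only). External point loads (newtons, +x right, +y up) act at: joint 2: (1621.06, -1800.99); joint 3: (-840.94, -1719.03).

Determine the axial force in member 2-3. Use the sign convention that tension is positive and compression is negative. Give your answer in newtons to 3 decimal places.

N=5 nodes, M=7 members, R=3 reactions → 2N=10, M+R=10
member 0 (0-1): L=2.5274, (cx,cy)=(0.4669,0.8843)
member 1 (0-2): L=2.3440, (cx,cy)=(1.0000,0.0000)
member 2 (1-2): L=2.5199, (cx,cy)=(0.4619,-0.8869)
member 3 (1-3): L=2.5213, (cx,cy)=(0.9908,-0.1356)
member 4 (2-3): L=2.3158, (cx,cy)=(0.5760,0.8174)
member 5 (2-4): L=2.4560, (cx,cy)=(1.0000,0.0000)
member 6 (3-4): L=2.2005, (cx,cy)=(0.5099,-0.8602)
solve A·x = −loads:
  F[0-1] = -1871.4738 N (compression)
  F[0-2] = +1653.8878 N (tension)
  F[1-2] = +2154.4710 N (tension)
  F[1-3] = -1886.3848 N (compression)
  F[2-3] = -134.4013 N (compression)
  F[2-4] = +1105.4305 N (tension)
  F[3-4] = -2168.0331 N (compression)
  Rx@0 = -780.1200 N
  Ry@0 = +1654.9755 N
  Ry@4 = +1865.0445 N

-134.401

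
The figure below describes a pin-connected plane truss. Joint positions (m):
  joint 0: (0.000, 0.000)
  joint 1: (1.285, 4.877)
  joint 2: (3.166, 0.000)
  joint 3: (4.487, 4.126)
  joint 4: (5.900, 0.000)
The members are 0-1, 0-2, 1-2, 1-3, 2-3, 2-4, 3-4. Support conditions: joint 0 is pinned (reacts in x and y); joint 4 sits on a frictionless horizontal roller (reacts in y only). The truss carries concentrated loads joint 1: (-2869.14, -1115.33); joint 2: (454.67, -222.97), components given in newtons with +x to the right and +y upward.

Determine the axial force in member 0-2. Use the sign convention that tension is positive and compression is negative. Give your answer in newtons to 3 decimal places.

N=5 nodes, M=7 members, R=3 reactions → 2N=10, M+R=10
member 0 (0-1): L=5.0434, (cx,cy)=(0.2548,0.9670)
member 1 (0-2): L=3.1660, (cx,cy)=(1.0000,0.0000)
member 2 (1-2): L=5.2272, (cx,cy)=(0.3599,-0.9330)
member 3 (1-3): L=3.2889, (cx,cy)=(0.9736,-0.2283)
member 4 (2-3): L=4.3323, (cx,cy)=(0.3049,0.9524)
member 5 (2-4): L=2.7340, (cx,cy)=(1.0000,0.0000)
member 6 (3-4): L=4.3612, (cx,cy)=(0.3240,-0.9461)
solve A·x = −loads:
  F[0-1] = -3461.6402 N (compression)
  F[0-2] = -1532.4923 N (compression)
  F[1-2] = +2081.0454 N (tension)
  F[1-3] = +1271.8998 N (tension)
  F[2-3] = -1804.6038 N (compression)
  F[2-4] = -688.0403 N (compression)
  F[3-4] = +2123.6457 N (tension)
  Rx@0 = +2414.4700 N
  Ry@0 = +3347.3972 N
  Ry@4 = -2009.0972 N

-1532.492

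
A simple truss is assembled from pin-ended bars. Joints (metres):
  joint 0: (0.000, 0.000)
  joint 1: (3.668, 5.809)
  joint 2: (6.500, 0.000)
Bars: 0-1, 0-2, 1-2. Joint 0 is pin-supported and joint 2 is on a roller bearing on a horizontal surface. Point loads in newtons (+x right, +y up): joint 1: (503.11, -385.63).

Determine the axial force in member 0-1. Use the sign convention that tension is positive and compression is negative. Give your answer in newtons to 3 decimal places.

333.051

N=3 nodes, M=3 members, R=3 reactions → 2N=6, M+R=6
member 0 (0-1): L=6.8701, (cx,cy)=(0.5339,0.8455)
member 1 (0-2): L=6.5000, (cx,cy)=(1.0000,0.0000)
member 2 (1-2): L=6.4626, (cx,cy)=(0.4382,-0.8989)
solve A·x = −loads:
  F[0-1] = +333.0512 N (tension)
  F[0-2] = +325.2922 N (tension)
  F[1-2] = -742.3096 N (compression)
  Rx@0 = -503.1100 N
  Ry@0 = -281.6095 N
  Ry@2 = +667.2395 N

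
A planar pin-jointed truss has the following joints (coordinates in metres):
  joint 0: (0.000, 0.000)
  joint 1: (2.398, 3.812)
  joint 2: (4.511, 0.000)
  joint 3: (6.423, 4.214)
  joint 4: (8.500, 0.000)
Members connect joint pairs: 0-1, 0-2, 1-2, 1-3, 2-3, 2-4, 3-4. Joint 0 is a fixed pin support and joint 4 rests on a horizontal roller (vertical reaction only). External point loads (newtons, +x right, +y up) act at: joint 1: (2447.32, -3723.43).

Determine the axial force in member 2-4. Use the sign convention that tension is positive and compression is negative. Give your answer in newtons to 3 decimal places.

N=5 nodes, M=7 members, R=3 reactions → 2N=10, M+R=10
member 0 (0-1): L=4.5035, (cx,cy)=(0.5325,0.8464)
member 1 (0-2): L=4.5110, (cx,cy)=(1.0000,0.0000)
member 2 (1-2): L=4.3585, (cx,cy)=(0.4848,-0.8746)
member 3 (1-3): L=4.0450, (cx,cy)=(0.9950,0.0994)
member 4 (2-3): L=4.6275, (cx,cy)=(0.4132,0.9106)
member 5 (2-4): L=3.9890, (cx,cy)=(1.0000,0.0000)
member 6 (3-4): L=4.6981, (cx,cy)=(0.4421,-0.8970)
solve A·x = −loads:
  F[0-1] = -1861.2295 N (compression)
  F[0-2] = +3438.3719 N (tension)
  F[1-2] = -2699.1242 N (compression)
  F[1-3] = -2140.4192 N (compression)
  F[2-3] = +2592.3467 N (tension)
  F[2-4] = +1058.7063 N (tension)
  F[3-4] = -2394.7333 N (compression)
  Rx@0 = -2447.3200 N
  Ry@0 = +1575.4336 N
  Ry@4 = +2147.9964 N

1058.706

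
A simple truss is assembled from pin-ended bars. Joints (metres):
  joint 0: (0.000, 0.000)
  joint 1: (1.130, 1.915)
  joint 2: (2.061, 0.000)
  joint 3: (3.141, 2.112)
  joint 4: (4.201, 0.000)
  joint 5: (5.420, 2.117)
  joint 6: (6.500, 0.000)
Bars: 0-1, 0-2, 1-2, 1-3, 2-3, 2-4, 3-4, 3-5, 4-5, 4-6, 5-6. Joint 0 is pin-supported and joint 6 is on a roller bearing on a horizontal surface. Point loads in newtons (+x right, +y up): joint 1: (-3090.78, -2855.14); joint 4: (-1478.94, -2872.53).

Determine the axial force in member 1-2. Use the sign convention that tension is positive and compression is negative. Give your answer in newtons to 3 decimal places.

N=7 nodes, M=11 members, R=3 reactions → 2N=14, M+R=14
member 0 (0-1): L=2.2235, (cx,cy)=(0.5082,0.8612)
member 1 (0-2): L=2.0610, (cx,cy)=(1.0000,0.0000)
member 2 (1-2): L=2.1293, (cx,cy)=(0.4372,-0.8993)
member 3 (1-3): L=2.0206, (cx,cy)=(0.9952,0.0975)
member 4 (2-3): L=2.3721, (cx,cy)=(0.4553,0.8903)
member 5 (2-4): L=2.1400, (cx,cy)=(1.0000,0.0000)
member 6 (3-4): L=2.3631, (cx,cy)=(0.4486,-0.8937)
member 7 (3-5): L=2.2790, (cx,cy)=(1.0000,0.0022)
member 8 (4-5): L=2.4429, (cx,cy)=(0.4990,0.8666)
member 9 (4-6): L=2.2990, (cx,cy)=(1.0000,0.0000)
member 10 (5-6): L=2.3766, (cx,cy)=(0.4544,-0.8908)
solve A·x = −loads:
  F[0-1] = -4975.8132 N (compression)
  F[0-2] = -2041.0172 N (compression)
  F[1-2] = +1576.4371 N (tension)
  F[1-3] = -127.7966 N (compression)
  F[2-3] = -1592.3837 N (compression)
  F[2-4] = -626.7569 N (compression)
  F[3-4] = +1596.4070 N (tension)
  F[3-5] = -1568.2827 N (compression)
  F[4-5] = +1668.2911 N (tension)
  F[4-6] = +735.7988 N (tension)
  F[5-6] = -1619.1464 N (compression)
  Rx@0 = +4569.7200 N
  Ry@0 = +4285.3680 N
  Ry@6 = +1442.3020 N

1576.437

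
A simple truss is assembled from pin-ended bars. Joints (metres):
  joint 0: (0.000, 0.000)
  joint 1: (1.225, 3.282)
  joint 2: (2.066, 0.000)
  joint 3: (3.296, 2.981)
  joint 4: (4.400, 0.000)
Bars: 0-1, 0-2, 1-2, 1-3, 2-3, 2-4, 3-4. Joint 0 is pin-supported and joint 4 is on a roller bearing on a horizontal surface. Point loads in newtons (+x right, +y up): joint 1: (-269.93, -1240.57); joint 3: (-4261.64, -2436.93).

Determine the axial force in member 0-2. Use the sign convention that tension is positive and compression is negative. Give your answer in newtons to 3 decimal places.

N=5 nodes, M=7 members, R=3 reactions → 2N=10, M+R=10
member 0 (0-1): L=3.5032, (cx,cy)=(0.3497,0.9369)
member 1 (0-2): L=2.0660, (cx,cy)=(1.0000,0.0000)
member 2 (1-2): L=3.3880, (cx,cy)=(0.2482,-0.9687)
member 3 (1-3): L=2.0928, (cx,cy)=(0.9896,-0.1438)
member 4 (2-3): L=3.2248, (cx,cy)=(0.3814,0.9244)
member 5 (2-4): L=2.3340, (cx,cy)=(1.0000,0.0000)
member 6 (3-4): L=3.1789, (cx,cy)=(0.3473,-0.9378)
solve A·x = −loads:
  F[0-1] = -4904.8935 N (compression)
  F[0-2] = -2816.4072 N (compression)
  F[1-2] = +3822.2413 N (tension)
  F[1-3] = -2419.1666 N (compression)
  F[2-3] = -4005.4158 N (compression)
  F[2-4] = -339.8795 N (compression)
  F[3-4] = +978.6511 N (tension)
  Rx@0 = +4531.5700 N
  Ry@0 = +4595.2363 N
  Ry@4 = -917.7363 N

-2816.407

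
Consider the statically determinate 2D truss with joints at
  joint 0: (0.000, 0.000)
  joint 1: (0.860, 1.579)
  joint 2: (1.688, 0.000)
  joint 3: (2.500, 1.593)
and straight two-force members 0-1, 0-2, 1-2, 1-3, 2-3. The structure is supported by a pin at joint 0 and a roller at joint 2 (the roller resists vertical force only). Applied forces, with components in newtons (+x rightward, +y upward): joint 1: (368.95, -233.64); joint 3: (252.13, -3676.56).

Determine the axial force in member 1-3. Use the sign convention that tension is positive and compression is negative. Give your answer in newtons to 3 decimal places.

N=4 nodes, M=5 members, R=3 reactions → 2N=8, M+R=8
member 0 (0-1): L=1.7980, (cx,cy)=(0.4783,0.8782)
member 1 (0-2): L=1.6880, (cx,cy)=(1.0000,0.0000)
member 2 (1-2): L=1.7829, (cx,cy)=(0.4644,-0.8856)
member 3 (1-3): L=1.6401, (cx,cy)=(1.0000,0.0085)
member 4 (2-3): L=1.7880, (cx,cy)=(0.4541,0.8909)
solve A·x = −loads:
  F[0-1] = +2547.3247 N (tension)
  F[0-2] = -597.3219 N (compression)
  F[1-2] = -2769.1843 N (compression)
  F[1-3] = +2135.5532 N (tension)
  F[2-3] = -4147.1027 N (compression)
  Rx@0 = -621.0800 N
  Ry@0 = -2237.0426 N
  Ry@2 = +6147.2426 N

2135.553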